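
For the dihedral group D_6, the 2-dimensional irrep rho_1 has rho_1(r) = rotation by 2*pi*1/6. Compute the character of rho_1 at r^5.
chi_{rho_1}(r^5) = 2*cos(2*pi*1*5/6) = 1

Reasoning: rho_1(r^5) is rotation by angle 2*pi*1*5/6, whose trace is 2*cos(2*pi*1*5/6) = 1.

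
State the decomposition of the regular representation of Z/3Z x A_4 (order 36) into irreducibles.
Each irreducible V_i of dimension d_i appears with multiplicity d_i, i.e. rho_reg = (direct sum over all irreducibles V_i) d_i V_i. The irreducible dimensions for Z/3Z x A_4 are 1, 1, 1, 1, 1, 1, 1, 1, 1, 3, 3, 3: 9 irreducibles of dimension 1, each with multiplicity 1; 3 irreducibles of dimension 3, each with multiplicity 3. Total dimension 9*1*1 + 3*3*3 = 36 = |G|.

Reasoning: General theorem: in the regular representation of a finite group G, each irreducible appears with multiplicity equal to its dimension. Check: dim(rho_reg) = sum d_i^2 = 1 + 1 + 1 + 1 + 1 + 1 + 1 + 1 + 1 + 9 + 9 + 9 = 36 = |G|.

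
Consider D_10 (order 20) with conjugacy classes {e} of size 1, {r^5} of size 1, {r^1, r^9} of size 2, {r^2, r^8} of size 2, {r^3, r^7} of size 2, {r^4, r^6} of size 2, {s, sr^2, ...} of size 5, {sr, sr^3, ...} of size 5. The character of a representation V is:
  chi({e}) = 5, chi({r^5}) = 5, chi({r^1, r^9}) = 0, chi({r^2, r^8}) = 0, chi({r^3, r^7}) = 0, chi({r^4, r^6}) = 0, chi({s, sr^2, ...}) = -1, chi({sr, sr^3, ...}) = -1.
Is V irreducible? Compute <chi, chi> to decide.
Not irreducible (reducible): <chi, chi> = 3 > 1.

Details: <chi, chi> = (1/|G|) sum_C |C| * |chi(C)|^2 = (1/20)[1*|5|^2 + 1*|5|^2 + 2*|0|^2 + 2*|0|^2 + 2*|0|^2 + 2*|0|^2 + 5*|-1|^2 + 5*|-1|^2]
  = (1/20)[(25) + (25) + (0) + (0) + (0) + (0) + (5) + (5)] = 60/20 = 3.
A character is irreducible iff <chi, chi> = 1, so this representation is reducible.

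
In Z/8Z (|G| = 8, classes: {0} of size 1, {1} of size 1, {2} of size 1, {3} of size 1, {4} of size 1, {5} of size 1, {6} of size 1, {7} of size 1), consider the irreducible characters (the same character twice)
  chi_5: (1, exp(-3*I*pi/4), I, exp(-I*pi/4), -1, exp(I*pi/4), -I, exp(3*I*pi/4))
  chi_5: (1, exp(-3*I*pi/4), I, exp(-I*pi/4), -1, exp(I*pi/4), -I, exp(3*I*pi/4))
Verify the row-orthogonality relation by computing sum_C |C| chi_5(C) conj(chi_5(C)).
Sum = 8 = |G| = 8; so <chi_5, chi_5> = 1 (norm-1 confirms irreducibility).

Explanation: Compute term by term over conjugacy classes (|C| * chi_5(C) * conj(chi_5(C))):
  1*(1)*conj(1) + 1*(exp(-3*I*pi/4))*conj(exp(-3*I*pi/4)) + 1*(I)*conj(I) + 1*(exp(-I*pi/4))*conj(exp(-I*pi/4)) + 1*(-1)*conj(-1) + 1*(exp(I*pi/4))*conj(exp(I*pi/4)) + 1*(-I)*conj(-I) + 1*(exp(3*I*pi/4))*conj(exp(3*I*pi/4))
  = (1) + (1) + (1) + (1) + (1) + (1) + (1) + (1)
  = 8.
(Exp terms are combined using exp(i*s)*conj(exp(i*t)) = exp(i*(s-t)), and sums of them are collapsed using the identity that for every m > 1 the m distinct m-th roots of unity sum to 0, e.g. 1 + exp(2*I*pi/3) + exp(-2*I*pi/3) = 0.)
Dividing by |G| = 8 gives 8/8 = 1, matching the row-orthogonality relation <chi_5, chi_5> = [chi_5 = chi_5].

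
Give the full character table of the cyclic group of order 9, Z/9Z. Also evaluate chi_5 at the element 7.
Character table of Z/9Z (irreps indexed chi_0,...,chi_8 with chi_k(m) = zeta_9^(k*m), zeta_9 = exp(2*pi*i/9)):
  irrep \ class  {0} (size 1)  {1} (size 1)    {2} (size 1)    {3} (size 1)    {4} (size 1)    {5} (size 1)    {6} (size 1)    {7} (size 1)    {8} (size 1)  
  chi_0          1             1               1               1               1               1               1               1               1             
  chi_1          1             exp(2*I*pi/9)   exp(4*I*pi/9)   exp(2*I*pi/3)   exp(8*I*pi/9)   exp(-8*I*pi/9)  exp(-2*I*pi/3)  exp(-4*I*pi/9)  exp(-2*I*pi/9)
  chi_2          1             exp(4*I*pi/9)   exp(8*I*pi/9)   exp(-2*I*pi/3)  exp(-2*I*pi/9)  exp(2*I*pi/9)   exp(2*I*pi/3)   exp(-8*I*pi/9)  exp(-4*I*pi/9)
  chi_3          1             exp(2*I*pi/3)   exp(-2*I*pi/3)  1               exp(2*I*pi/3)   exp(-2*I*pi/3)  1               exp(2*I*pi/3)   exp(-2*I*pi/3)
  chi_4          1             exp(8*I*pi/9)   exp(-2*I*pi/9)  exp(2*I*pi/3)   exp(-4*I*pi/9)  exp(4*I*pi/9)   exp(-2*I*pi/3)  exp(2*I*pi/9)   exp(-8*I*pi/9)
  chi_5          1             exp(-8*I*pi/9)  exp(2*I*pi/9)   exp(-2*I*pi/3)  exp(4*I*pi/9)   exp(-4*I*pi/9)  exp(2*I*pi/3)   exp(-2*I*pi/9)  exp(8*I*pi/9) 
  chi_6          1             exp(-2*I*pi/3)  exp(2*I*pi/3)   1               exp(-2*I*pi/3)  exp(2*I*pi/3)   1               exp(-2*I*pi/3)  exp(2*I*pi/3) 
  chi_7          1             exp(-4*I*pi/9)  exp(-8*I*pi/9)  exp(2*I*pi/3)   exp(2*I*pi/9)   exp(-2*I*pi/9)  exp(-2*I*pi/3)  exp(8*I*pi/9)   exp(4*I*pi/9) 
  chi_8          1             exp(-2*I*pi/9)  exp(-4*I*pi/9)  exp(-2*I*pi/3)  exp(-8*I*pi/9)  exp(8*I*pi/9)   exp(2*I*pi/3)   exp(4*I*pi/9)   exp(2*I*pi/9) 

Spot check: chi_5(7) = zeta_9^(5*7) = zeta_9^35 = exp(-2*I*pi/9).

Reasoning: Z/9Z is abelian, so all 9 irreducible complex representations are 1-dimensional. They are given by chi_k(m) = zeta_9^(k*m) for k = 0,...,8. Row orthogonality: sum_m chi_k(m) conj(chi_l(m)) = 9 * [k = l].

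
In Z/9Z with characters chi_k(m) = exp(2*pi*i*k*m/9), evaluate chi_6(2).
chi_6(2) = zeta_9^12 = exp(2*I*pi/3)

Solution. chi_6(2) = zeta_9^(6*2) = zeta_9^12. Since zeta_9^9 = 1, this equals zeta_9^3 = exp(2*pi*i*3/9) = exp(2*I*pi/3).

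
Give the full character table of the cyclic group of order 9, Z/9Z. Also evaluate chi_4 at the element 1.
Character table of Z/9Z (irreps indexed chi_0,...,chi_8 with chi_k(m) = zeta_9^(k*m), zeta_9 = exp(2*pi*i/9)):
  irrep \ class  {0} (size 1)  {1} (size 1)    {2} (size 1)    {3} (size 1)    {4} (size 1)    {5} (size 1)    {6} (size 1)    {7} (size 1)    {8} (size 1)  
  chi_0          1             1               1               1               1               1               1               1               1             
  chi_1          1             exp(2*I*pi/9)   exp(4*I*pi/9)   exp(2*I*pi/3)   exp(8*I*pi/9)   exp(-8*I*pi/9)  exp(-2*I*pi/3)  exp(-4*I*pi/9)  exp(-2*I*pi/9)
  chi_2          1             exp(4*I*pi/9)   exp(8*I*pi/9)   exp(-2*I*pi/3)  exp(-2*I*pi/9)  exp(2*I*pi/9)   exp(2*I*pi/3)   exp(-8*I*pi/9)  exp(-4*I*pi/9)
  chi_3          1             exp(2*I*pi/3)   exp(-2*I*pi/3)  1               exp(2*I*pi/3)   exp(-2*I*pi/3)  1               exp(2*I*pi/3)   exp(-2*I*pi/3)
  chi_4          1             exp(8*I*pi/9)   exp(-2*I*pi/9)  exp(2*I*pi/3)   exp(-4*I*pi/9)  exp(4*I*pi/9)   exp(-2*I*pi/3)  exp(2*I*pi/9)   exp(-8*I*pi/9)
  chi_5          1             exp(-8*I*pi/9)  exp(2*I*pi/9)   exp(-2*I*pi/3)  exp(4*I*pi/9)   exp(-4*I*pi/9)  exp(2*I*pi/3)   exp(-2*I*pi/9)  exp(8*I*pi/9) 
  chi_6          1             exp(-2*I*pi/3)  exp(2*I*pi/3)   1               exp(-2*I*pi/3)  exp(2*I*pi/3)   1               exp(-2*I*pi/3)  exp(2*I*pi/3) 
  chi_7          1             exp(-4*I*pi/9)  exp(-8*I*pi/9)  exp(2*I*pi/3)   exp(2*I*pi/9)   exp(-2*I*pi/9)  exp(-2*I*pi/3)  exp(8*I*pi/9)   exp(4*I*pi/9) 
  chi_8          1             exp(-2*I*pi/9)  exp(-4*I*pi/9)  exp(-2*I*pi/3)  exp(-8*I*pi/9)  exp(8*I*pi/9)   exp(2*I*pi/3)   exp(4*I*pi/9)   exp(2*I*pi/9) 

Spot check: chi_4(1) = zeta_9^(4*1) = zeta_9^4 = exp(8*I*pi/9).

Z/9Z is abelian, so all 9 irreducible complex representations are 1-dimensional. They are given by chi_k(m) = zeta_9^(k*m) for k = 0,...,8. Row orthogonality: sum_m chi_k(m) conj(chi_l(m)) = 9 * [k = l].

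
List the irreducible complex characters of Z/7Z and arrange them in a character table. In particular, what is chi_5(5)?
Character table of Z/7Z (irreps indexed chi_0,...,chi_6 with chi_k(m) = zeta_7^(k*m), zeta_7 = exp(2*pi*i/7)):
  irrep \ class  {0} (size 1)  {1} (size 1)    {2} (size 1)    {3} (size 1)    {4} (size 1)    {5} (size 1)    {6} (size 1)  
  chi_0          1             1               1               1               1               1               1             
  chi_1          1             exp(2*I*pi/7)   exp(4*I*pi/7)   exp(6*I*pi/7)   exp(-6*I*pi/7)  exp(-4*I*pi/7)  exp(-2*I*pi/7)
  chi_2          1             exp(4*I*pi/7)   exp(-6*I*pi/7)  exp(-2*I*pi/7)  exp(2*I*pi/7)   exp(6*I*pi/7)   exp(-4*I*pi/7)
  chi_3          1             exp(6*I*pi/7)   exp(-2*I*pi/7)  exp(4*I*pi/7)   exp(-4*I*pi/7)  exp(2*I*pi/7)   exp(-6*I*pi/7)
  chi_4          1             exp(-6*I*pi/7)  exp(2*I*pi/7)   exp(-4*I*pi/7)  exp(4*I*pi/7)   exp(-2*I*pi/7)  exp(6*I*pi/7) 
  chi_5          1             exp(-4*I*pi/7)  exp(6*I*pi/7)   exp(2*I*pi/7)   exp(-2*I*pi/7)  exp(-6*I*pi/7)  exp(4*I*pi/7) 
  chi_6          1             exp(-2*I*pi/7)  exp(-4*I*pi/7)  exp(-6*I*pi/7)  exp(6*I*pi/7)   exp(4*I*pi/7)   exp(2*I*pi/7) 

Spot check: chi_5(5) = zeta_7^(5*5) = zeta_7^25 = exp(-6*I*pi/7).

Explanation: Z/7Z is abelian, so all 7 irreducible complex representations are 1-dimensional. They are given by chi_k(m) = zeta_7^(k*m) for k = 0,...,6. Row orthogonality: sum_m chi_k(m) conj(chi_l(m)) = 7 * [k = l].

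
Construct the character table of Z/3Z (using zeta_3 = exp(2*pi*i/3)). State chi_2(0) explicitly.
Character table of Z/3Z (irreps indexed chi_0,...,chi_2 with chi_k(m) = zeta_3^(k*m), zeta_3 = exp(2*pi*i/3)):
  irrep \ class  {0} (size 1)  {1} (size 1)    {2} (size 1)  
  chi_0          1             1               1             
  chi_1          1             exp(2*I*pi/3)   exp(-2*I*pi/3)
  chi_2          1             exp(-2*I*pi/3)  exp(2*I*pi/3) 

Spot check: chi_2(0) = zeta_3^(2*0) = zeta_3^0 = 1.

Reasoning: Z/3Z is abelian, so all 3 irreducible complex representations are 1-dimensional. They are given by chi_k(m) = zeta_3^(k*m) for k = 0,...,2. Row orthogonality: sum_m chi_k(m) conj(chi_l(m)) = 3 * [k = l].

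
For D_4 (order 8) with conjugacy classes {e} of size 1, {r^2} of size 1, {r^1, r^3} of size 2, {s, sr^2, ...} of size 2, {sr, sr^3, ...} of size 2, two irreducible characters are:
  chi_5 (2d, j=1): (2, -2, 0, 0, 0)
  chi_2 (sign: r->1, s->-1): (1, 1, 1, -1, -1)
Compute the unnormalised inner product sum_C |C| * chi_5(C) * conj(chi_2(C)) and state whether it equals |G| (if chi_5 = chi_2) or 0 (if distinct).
Sum = 0; so <chi_5, chi_2> = 0 (distinct irreducibles are orthogonal).

Details: Compute term by term over conjugacy classes (|C| * chi_5(C) * conj(chi_2(C))):
  1*(2)*conj(1) + 1*(-2)*conj(1) + 2*(0)*conj(1) + 2*(0)*conj(-1) + 2*(0)*conj(-1)
  = (2) + (-2) + (0) + (0) + (0)
  = 0.
Dividing by |G| = 8 gives 0/8 = 0, matching the row-orthogonality relation <chi_5, chi_2> = [chi_5 = chi_2].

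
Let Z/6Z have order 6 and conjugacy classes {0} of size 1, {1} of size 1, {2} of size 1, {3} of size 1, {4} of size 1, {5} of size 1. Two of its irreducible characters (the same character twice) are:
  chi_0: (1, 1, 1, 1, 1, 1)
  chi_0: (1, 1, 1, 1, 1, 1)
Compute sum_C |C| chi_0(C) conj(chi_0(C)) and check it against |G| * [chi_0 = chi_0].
Sum = 6 = |G| = 6; so <chi_0, chi_0> = 1 (norm-1 confirms irreducibility).

Justification: Compute term by term over conjugacy classes (|C| * chi_0(C) * conj(chi_0(C))):
  1*(1)*conj(1) + 1*(1)*conj(1) + 1*(1)*conj(1) + 1*(1)*conj(1) + 1*(1)*conj(1) + 1*(1)*conj(1)
  = (1) + (1) + (1) + (1) + (1) + (1)
  = 6.
(Exp terms are combined using exp(i*s)*conj(exp(i*t)) = exp(i*(s-t)), and sums of them are collapsed using the identity that for every m > 1 the m distinct m-th roots of unity sum to 0, e.g. 1 + exp(2*I*pi/3) + exp(-2*I*pi/3) = 0.)
Dividing by |G| = 6 gives 6/6 = 1, matching the row-orthogonality relation <chi_0, chi_0> = [chi_0 = chi_0].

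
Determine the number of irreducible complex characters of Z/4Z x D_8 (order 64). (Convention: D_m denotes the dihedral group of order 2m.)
28

Justification: The number of irreducible complex representations of a finite group equals its number of conjugacy classes. For a direct product, #classes(G x H) = #classes(G) * #classes(H). Z/4Z has 4 classes (abelian), D_8 has 7 classes, so 4 * 7 = 28, so Z/4Z x D_8 (order 64) has exactly 28 irreducible complex representations.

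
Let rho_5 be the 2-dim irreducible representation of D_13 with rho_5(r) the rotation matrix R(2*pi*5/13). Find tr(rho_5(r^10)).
chi_{rho_5}(r^10) = 2*cos(2*pi*5*10/13) = 2*cos(4*pi/13)

Derivation: rho_5(r^10) is rotation by angle 2*pi*5*10/13, whose trace is 2*cos(2*pi*5*10/13) = 2*cos(4*pi/13).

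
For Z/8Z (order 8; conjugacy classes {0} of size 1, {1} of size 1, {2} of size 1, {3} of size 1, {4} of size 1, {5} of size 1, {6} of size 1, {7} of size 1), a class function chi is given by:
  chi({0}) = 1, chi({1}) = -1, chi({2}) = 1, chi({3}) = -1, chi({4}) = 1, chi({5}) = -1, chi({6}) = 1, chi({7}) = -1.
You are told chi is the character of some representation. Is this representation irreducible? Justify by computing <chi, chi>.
Irreducible: <chi, chi> = 1.

Reasoning: <chi, chi> = (1/|G|) sum_C |C| * |chi(C)|^2 = (1/8)[1*|1|^2 + 1*|-1|^2 + 1*|1|^2 + 1*|-1|^2 + 1*|1|^2 + 1*|-1|^2 + 1*|1|^2 + 1*|-1|^2]
  = (1/8)[(1) + (1) + (1) + (1) + (1) + (1) + (1) + (1)] = 8/8 = 1.
(Exp terms are combined using exp(i*s)*conj(exp(i*t)) = exp(i*(s-t)), and sums of them are collapsed using the identity that for every m > 1 the m distinct m-th roots of unity sum to 0, e.g. 1 + exp(2*I*pi/3) + exp(-2*I*pi/3) = 0.)
A character is irreducible iff <chi, chi> = 1, so this representation is irreducible.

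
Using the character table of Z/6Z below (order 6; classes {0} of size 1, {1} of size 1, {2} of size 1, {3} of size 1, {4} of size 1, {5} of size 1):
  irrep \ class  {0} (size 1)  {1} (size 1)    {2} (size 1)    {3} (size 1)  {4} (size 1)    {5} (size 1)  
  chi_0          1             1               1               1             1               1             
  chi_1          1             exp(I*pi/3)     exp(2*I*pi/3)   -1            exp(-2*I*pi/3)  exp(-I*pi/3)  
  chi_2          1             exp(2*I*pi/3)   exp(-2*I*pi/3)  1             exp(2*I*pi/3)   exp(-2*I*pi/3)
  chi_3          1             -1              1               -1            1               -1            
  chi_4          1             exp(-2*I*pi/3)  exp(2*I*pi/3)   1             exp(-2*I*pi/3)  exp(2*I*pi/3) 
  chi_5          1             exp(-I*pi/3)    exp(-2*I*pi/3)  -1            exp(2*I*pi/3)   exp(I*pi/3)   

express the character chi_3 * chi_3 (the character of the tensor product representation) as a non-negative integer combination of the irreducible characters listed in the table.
chi_3 tensor chi_3 = chi_0 (all other irreducibles have multiplicity 0).

Details: The character of a tensor product is the pointwise product (chi_3 * chi_3)(C) = chi_3(C) * chi_3(C):
  {0}: (1)*(1), {1}: (-1)*(-1), {2}: (1)*(1), {3}: (-1)*(-1), {4}: (1)*(1), {5}: (-1)*(-1)
so (chi_3 * chi_3) takes values
  {0} -> 1, {1} -> 1, {2} -> 1, {3} -> 1, {4} -> 1, {5} -> 1.
Now take the inner product of this character with each irreducible chi from the table, <chi_3*chi_3, chi> = (1/6) sum_C |C| (chi_3*chi_3)(C) conj(chi(C)):
  <chi_3*chi_3, chi_0> = (1/6)[1*(1)*conj(1) + 1*(1)*conj(1) + 1*(1)*conj(1) + 1*(1)*conj(1) + 1*(1)*conj(1) + 1*(1)*conj(1)]
      = (1/6)[(1) + (1) + (1) + (1) + (1) + (1)] = 6/6 = 1
  <chi_3*chi_3, chi_1> = (1/6)[1*(1)*conj(1) + 1*(1)*conj(exp(I*pi/3)) + 1*(1)*conj(exp(2*I*pi/3)) + 1*(1)*conj(-1) + 1*(1)*conj(exp(-2*I*pi/3)) + 1*(1)*conj(exp(-I*pi/3))]
      = (1/6)[(1) + (exp(-I*pi/3)) + (exp(-2*I*pi/3)) + (-1) + (exp(2*I*pi/3)) + (exp(I*pi/3))] = 0/6 = 0
  <chi_3*chi_3, chi_2> = (1/6)[1*(1)*conj(1) + 1*(1)*conj(exp(2*I*pi/3)) + 1*(1)*conj(exp(-2*I*pi/3)) + 1*(1)*conj(1) + 1*(1)*conj(exp(2*I*pi/3)) + 1*(1)*conj(exp(-2*I*pi/3))]
      = (1/6)[(1) + (exp(-2*I*pi/3)) + (exp(2*I*pi/3)) + (1) + (exp(-2*I*pi/3)) + (exp(2*I*pi/3))] = 0/6 = 0
  <chi_3*chi_3, chi_3> = (1/6)[1*(1)*conj(1) + 1*(1)*conj(-1) + 1*(1)*conj(1) + 1*(1)*conj(-1) + 1*(1)*conj(1) + 1*(1)*conj(-1)]
      = (1/6)[(1) + (-1) + (1) + (-1) + (1) + (-1)] = 0/6 = 0
  <chi_3*chi_3, chi_4> = (1/6)[1*(1)*conj(1) + 1*(1)*conj(exp(-2*I*pi/3)) + 1*(1)*conj(exp(2*I*pi/3)) + 1*(1)*conj(1) + 1*(1)*conj(exp(-2*I*pi/3)) + 1*(1)*conj(exp(2*I*pi/3))]
      = (1/6)[(1) + (exp(2*I*pi/3)) + (exp(-2*I*pi/3)) + (1) + (exp(2*I*pi/3)) + (exp(-2*I*pi/3))] = 0/6 = 0
  <chi_3*chi_3, chi_5> = (1/6)[1*(1)*conj(1) + 1*(1)*conj(exp(-I*pi/3)) + 1*(1)*conj(exp(-2*I*pi/3)) + 1*(1)*conj(-1) + 1*(1)*conj(exp(2*I*pi/3)) + 1*(1)*conj(exp(I*pi/3))]
      = (1/6)[(1) + (exp(I*pi/3)) + (exp(2*I*pi/3)) + (-1) + (exp(-2*I*pi/3)) + (exp(-I*pi/3))] = 0/6 = 0
(Exp terms are combined using exp(i*s)*conj(exp(i*t)) = exp(i*(s-t)), and sums of them are collapsed using the identity that for every m > 1 the m distinct m-th roots of unity sum to 0, e.g. 1 + exp(2*I*pi/3) + exp(-2*I*pi/3) = 0.)
Hence the multiplicities are chi_0: 1. Dimension check: dim(chi_3)*dim(chi_3) = 1*1 = 1 and sum (mult * dim) = 1*1 = 1.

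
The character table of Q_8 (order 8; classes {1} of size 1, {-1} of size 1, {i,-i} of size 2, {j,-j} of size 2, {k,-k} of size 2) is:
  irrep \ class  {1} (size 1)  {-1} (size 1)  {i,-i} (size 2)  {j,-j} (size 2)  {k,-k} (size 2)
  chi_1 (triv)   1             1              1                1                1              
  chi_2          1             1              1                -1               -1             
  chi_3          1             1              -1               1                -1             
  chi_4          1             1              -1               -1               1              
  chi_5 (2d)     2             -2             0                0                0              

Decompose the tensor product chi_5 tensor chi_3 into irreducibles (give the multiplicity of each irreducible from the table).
chi_5 tensor chi_3 = chi_5 (all other irreducibles have multiplicity 0).

Justification: The character of a tensor product is the pointwise product (chi_5 * chi_3)(C) = chi_5(C) * chi_3(C):
  {1}: (2)*(1), {-1}: (-2)*(1), {i,-i}: (0)*(-1), {j,-j}: (0)*(1), {k,-k}: (0)*(-1)
so (chi_5 * chi_3) takes values
  {1} -> 2, {-1} -> -2, {i,-i} -> 0, {j,-j} -> 0, {k,-k} -> 0.
Now take the inner product of this character with each irreducible chi from the table, <chi_5*chi_3, chi> = (1/8) sum_C |C| (chi_5*chi_3)(C) conj(chi(C)):
  <chi_5*chi_3, chi_1> = (1/8)[1*(2)*conj(1) + 1*(-2)*conj(1) + 2*(0)*conj(1) + 2*(0)*conj(1) + 2*(0)*conj(1)]
      = (1/8)[(2) + (-2) + (0) + (0) + (0)] = 0/8 = 0
  <chi_5*chi_3, chi_2> = (1/8)[1*(2)*conj(1) + 1*(-2)*conj(1) + 2*(0)*conj(1) + 2*(0)*conj(-1) + 2*(0)*conj(-1)]
      = (1/8)[(2) + (-2) + (0) + (0) + (0)] = 0/8 = 0
  <chi_5*chi_3, chi_3> = (1/8)[1*(2)*conj(1) + 1*(-2)*conj(1) + 2*(0)*conj(-1) + 2*(0)*conj(1) + 2*(0)*conj(-1)]
      = (1/8)[(2) + (-2) + (0) + (0) + (0)] = 0/8 = 0
  <chi_5*chi_3, chi_4> = (1/8)[1*(2)*conj(1) + 1*(-2)*conj(1) + 2*(0)*conj(-1) + 2*(0)*conj(-1) + 2*(0)*conj(1)]
      = (1/8)[(2) + (-2) + (0) + (0) + (0)] = 0/8 = 0
  <chi_5*chi_3, chi_5> = (1/8)[1*(2)*conj(2) + 1*(-2)*conj(-2) + 2*(0)*conj(0) + 2*(0)*conj(0) + 2*(0)*conj(0)]
      = (1/8)[(4) + (4) + (0) + (0) + (0)] = 8/8 = 1
Hence the multiplicities are chi_5: 1. Dimension check: dim(chi_5)*dim(chi_3) = 2*1 = 2 and sum (mult * dim) = 1*2 = 2.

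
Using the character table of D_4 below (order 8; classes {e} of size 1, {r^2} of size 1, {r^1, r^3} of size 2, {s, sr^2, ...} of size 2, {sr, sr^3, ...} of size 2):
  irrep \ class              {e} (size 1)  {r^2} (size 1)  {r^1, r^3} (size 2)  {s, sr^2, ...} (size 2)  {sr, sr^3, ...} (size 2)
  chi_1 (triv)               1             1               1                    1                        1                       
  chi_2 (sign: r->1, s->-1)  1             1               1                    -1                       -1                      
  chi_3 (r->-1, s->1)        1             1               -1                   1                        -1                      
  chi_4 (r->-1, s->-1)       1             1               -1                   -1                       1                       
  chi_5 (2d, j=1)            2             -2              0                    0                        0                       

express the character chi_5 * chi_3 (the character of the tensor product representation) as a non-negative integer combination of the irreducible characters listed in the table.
chi_5 tensor chi_3 = chi_5 (all other irreducibles have multiplicity 0).

Proof sketch: The character of a tensor product is the pointwise product (chi_5 * chi_3)(C) = chi_5(C) * chi_3(C):
  {e}: (2)*(1), {r^2}: (-2)*(1), {r^1, r^3}: (0)*(-1), {s, sr^2, ...}: (0)*(1), {sr, sr^3, ...}: (0)*(-1)
so (chi_5 * chi_3) takes values
  {e} -> 2, {r^2} -> -2, {r^1, r^3} -> 0, {s, sr^2, ...} -> 0, {sr, sr^3, ...} -> 0.
Now take the inner product of this character with each irreducible chi from the table, <chi_5*chi_3, chi> = (1/8) sum_C |C| (chi_5*chi_3)(C) conj(chi(C)):
  <chi_5*chi_3, chi_1> = (1/8)[1*(2)*conj(1) + 1*(-2)*conj(1) + 2*(0)*conj(1) + 2*(0)*conj(1) + 2*(0)*conj(1)]
      = (1/8)[(2) + (-2) + (0) + (0) + (0)] = 0/8 = 0
  <chi_5*chi_3, chi_2> = (1/8)[1*(2)*conj(1) + 1*(-2)*conj(1) + 2*(0)*conj(1) + 2*(0)*conj(-1) + 2*(0)*conj(-1)]
      = (1/8)[(2) + (-2) + (0) + (0) + (0)] = 0/8 = 0
  <chi_5*chi_3, chi_3> = (1/8)[1*(2)*conj(1) + 1*(-2)*conj(1) + 2*(0)*conj(-1) + 2*(0)*conj(1) + 2*(0)*conj(-1)]
      = (1/8)[(2) + (-2) + (0) + (0) + (0)] = 0/8 = 0
  <chi_5*chi_3, chi_4> = (1/8)[1*(2)*conj(1) + 1*(-2)*conj(1) + 2*(0)*conj(-1) + 2*(0)*conj(-1) + 2*(0)*conj(1)]
      = (1/8)[(2) + (-2) + (0) + (0) + (0)] = 0/8 = 0
  <chi_5*chi_3, chi_5> = (1/8)[1*(2)*conj(2) + 1*(-2)*conj(-2) + 2*(0)*conj(0) + 2*(0)*conj(0) + 2*(0)*conj(0)]
      = (1/8)[(4) + (4) + (0) + (0) + (0)] = 8/8 = 1
Hence the multiplicities are chi_5: 1. Dimension check: dim(chi_5)*dim(chi_3) = 2*1 = 2 and sum (mult * dim) = 1*2 = 2.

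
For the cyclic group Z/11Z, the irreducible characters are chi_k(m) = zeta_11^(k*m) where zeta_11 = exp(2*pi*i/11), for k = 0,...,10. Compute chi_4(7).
chi_4(7) = zeta_11^28 = exp(-10*I*pi/11)

Details: chi_4(7) = zeta_11^(4*7) = zeta_11^28. Since zeta_11^11 = 1, this equals zeta_11^6 = exp(2*pi*i*6/11) = exp(-10*I*pi/11).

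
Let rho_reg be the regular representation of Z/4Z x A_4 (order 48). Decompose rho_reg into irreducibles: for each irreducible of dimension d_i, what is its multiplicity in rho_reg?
Each irreducible V_i of dimension d_i appears with multiplicity d_i, i.e. rho_reg = (direct sum over all irreducibles V_i) d_i V_i. The irreducible dimensions for Z/4Z x A_4 are 1, 1, 1, 1, 1, 1, 1, 1, 1, 1, 1, 1, 3, 3, 3, 3: 12 irreducibles of dimension 1, each with multiplicity 1; 4 irreducibles of dimension 3, each with multiplicity 3. Total dimension 12*1*1 + 4*3*3 = 48 = |G|.

Why: General theorem: in the regular representation of a finite group G, each irreducible appears with multiplicity equal to its dimension. Check: dim(rho_reg) = sum d_i^2 = 1 + 1 + 1 + 1 + 1 + 1 + 1 + 1 + 1 + 1 + 1 + 1 + 9 + 9 + 9 + 9 = 48 = |G|.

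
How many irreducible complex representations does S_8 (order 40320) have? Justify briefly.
22

Justification: The number of irreducible complex representations of a finite group equals its number of conjugacy classes. Conjugacy classes in S_8 correspond to cycle types, i.e. partitions of 8; there are p(8) = 22 of them, so S_8 (order 40320) has exactly 22 irreducible complex representations.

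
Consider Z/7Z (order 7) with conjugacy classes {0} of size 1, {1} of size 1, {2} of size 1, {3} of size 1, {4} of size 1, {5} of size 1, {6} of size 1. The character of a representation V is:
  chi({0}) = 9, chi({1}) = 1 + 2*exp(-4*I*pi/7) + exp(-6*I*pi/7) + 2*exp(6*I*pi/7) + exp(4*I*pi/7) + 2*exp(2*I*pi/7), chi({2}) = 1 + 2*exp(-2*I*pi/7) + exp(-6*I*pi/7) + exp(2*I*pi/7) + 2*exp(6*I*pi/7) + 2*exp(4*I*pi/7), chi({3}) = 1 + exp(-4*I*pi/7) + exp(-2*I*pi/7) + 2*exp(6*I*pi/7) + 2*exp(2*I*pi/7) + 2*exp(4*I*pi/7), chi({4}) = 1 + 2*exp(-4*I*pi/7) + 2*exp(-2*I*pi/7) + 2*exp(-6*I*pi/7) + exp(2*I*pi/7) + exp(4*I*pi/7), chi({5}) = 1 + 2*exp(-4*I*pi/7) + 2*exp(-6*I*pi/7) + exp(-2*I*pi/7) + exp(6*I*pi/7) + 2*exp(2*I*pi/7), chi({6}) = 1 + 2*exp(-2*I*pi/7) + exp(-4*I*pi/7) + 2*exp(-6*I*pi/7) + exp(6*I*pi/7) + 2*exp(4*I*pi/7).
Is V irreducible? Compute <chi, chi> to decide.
Not irreducible (reducible): <chi, chi> = 15 > 1.

Reasoning: <chi, chi> = (1/|G|) sum_C |C| * |chi(C)|^2 = (1/7)[1*|9|^2 + 1*|1 + 2*exp(-4*I*pi/7) + exp(-6*I*pi/7) + 2*exp(6*I*pi/7) + exp(4*I*pi/7) + 2*exp(2*I*pi/7)|^2 + 1*|1 + 2*exp(-2*I*pi/7) + exp(-6*I*pi/7) + exp(2*I*pi/7) + 2*exp(6*I*pi/7) + 2*exp(4*I*pi/7)|^2 + 1*|1 + exp(-4*I*pi/7) + exp(-2*I*pi/7) + 2*exp(6*I*pi/7) + 2*exp(2*I*pi/7) + 2*exp(4*I*pi/7)|^2 + 1*|1 + 2*exp(-4*I*pi/7) + 2*exp(-2*I*pi/7) + 2*exp(-6*I*pi/7) + exp(2*I*pi/7) + exp(4*I*pi/7)|^2 + 1*|1 + 2*exp(-4*I*pi/7) + 2*exp(-6*I*pi/7) + exp(-2*I*pi/7) + exp(6*I*pi/7) + 2*exp(2*I*pi/7)|^2 + 1*|1 + 2*exp(-2*I*pi/7) + exp(-4*I*pi/7) + 2*exp(-6*I*pi/7) + exp(6*I*pi/7) + 2*exp(4*I*pi/7)|^2]
  = (1/7)[(81) + (15 + 12*exp(-4*I*pi/7) + 10*exp(-2*I*pi/7) + 11*exp(-6*I*pi/7) + 11*exp(6*I*pi/7) + 10*exp(2*I*pi/7) + 12*exp(4*I*pi/7)) + (15 + 10*exp(-4*I*pi/7) + 11*exp(-2*I*pi/7) + 12*exp(-6*I*pi/7) + 12*exp(6*I*pi/7) + 11*exp(2*I*pi/7) + 10*exp(4*I*pi/7)) + (15 + 11*exp(-4*I*pi/7) + 12*exp(-2*I*pi/7) + 10*exp(-6*I*pi/7) + 10*exp(6*I*pi/7) + 12*exp(2*I*pi/7) + 11*exp(4*I*pi/7)) + (15 + 11*exp(-4*I*pi/7) + 12*exp(-2*I*pi/7) + 10*exp(-6*I*pi/7) + 10*exp(6*I*pi/7) + 12*exp(2*I*pi/7) + 11*exp(4*I*pi/7)) + (15 + 10*exp(-4*I*pi/7) + 11*exp(-2*I*pi/7) + 12*exp(-6*I*pi/7) + 12*exp(6*I*pi/7) + 11*exp(2*I*pi/7) + 10*exp(4*I*pi/7)) + (15 + 12*exp(-4*I*pi/7) + 10*exp(-2*I*pi/7) + 11*exp(-6*I*pi/7) + 11*exp(6*I*pi/7) + 10*exp(2*I*pi/7) + 12*exp(4*I*pi/7))] = 105/7 = 15.
(Exp terms are combined using exp(i*s)*conj(exp(i*t)) = exp(i*(s-t)), and sums of them are collapsed using the identity that for every m > 1 the m distinct m-th roots of unity sum to 0, e.g. 1 + exp(2*I*pi/3) + exp(-2*I*pi/3) = 0.)
A character is irreducible iff <chi, chi> = 1, so this representation is reducible.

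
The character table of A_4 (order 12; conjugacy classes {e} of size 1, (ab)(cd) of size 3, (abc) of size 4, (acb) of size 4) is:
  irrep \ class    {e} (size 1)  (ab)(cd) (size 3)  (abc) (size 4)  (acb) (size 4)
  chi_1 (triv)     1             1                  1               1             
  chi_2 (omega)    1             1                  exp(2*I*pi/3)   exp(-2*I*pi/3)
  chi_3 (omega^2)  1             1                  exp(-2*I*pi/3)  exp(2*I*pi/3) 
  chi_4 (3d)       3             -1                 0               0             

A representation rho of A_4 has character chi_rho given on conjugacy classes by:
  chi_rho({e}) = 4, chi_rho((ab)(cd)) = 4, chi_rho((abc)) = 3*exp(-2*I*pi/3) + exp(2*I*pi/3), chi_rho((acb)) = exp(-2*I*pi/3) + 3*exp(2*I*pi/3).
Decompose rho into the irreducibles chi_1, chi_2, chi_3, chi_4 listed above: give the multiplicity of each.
Multiplicities: chi_1: 0, chi_2: 1, chi_3: 3, chi_4: 0.

Use <chi_rho, chi> = (1/|G|) sum_C |C| * chi_rho(C) * conj(chi(C)) with |G| = 12 for each irreducible chi in the table:
  <chi_rho, chi_1> = (1/12)[1*(4)*conj(1) + 3*(4)*conj(1) + 4*(3*exp(-2*I*pi/3) + exp(2*I*pi/3))*conj(1) + 4*(exp(-2*I*pi/3) + 3*exp(2*I*pi/3))*conj(1)]
      = (1/12)[(4) + (12) + (12*exp(-2*I*pi/3) + 4*exp(2*I*pi/3)) + (4*exp(-2*I*pi/3) + 12*exp(2*I*pi/3))] = 0/12 = 0
  <chi_rho, chi_2> = (1/12)[1*(4)*conj(1) + 3*(4)*conj(1) + 4*(3*exp(-2*I*pi/3) + exp(2*I*pi/3))*conj(exp(2*I*pi/3)) + 4*(exp(-2*I*pi/3) + 3*exp(2*I*pi/3))*conj(exp(-2*I*pi/3))]
      = (1/12)[(4) + (12) + (4 + 12*exp(2*I*pi/3)) + (4 + 12*exp(-2*I*pi/3))] = 12/12 = 1
  <chi_rho, chi_3> = (1/12)[1*(4)*conj(1) + 3*(4)*conj(1) + 4*(3*exp(-2*I*pi/3) + exp(2*I*pi/3))*conj(exp(-2*I*pi/3)) + 4*(exp(-2*I*pi/3) + 3*exp(2*I*pi/3))*conj(exp(2*I*pi/3))]
      = (1/12)[(4) + (12) + (12 + 4*exp(-2*I*pi/3)) + (12 + 4*exp(2*I*pi/3))] = 36/12 = 3
  <chi_rho, chi_4> = (1/12)[1*(4)*conj(3) + 3*(4)*conj(-1) + 4*(3*exp(-2*I*pi/3) + exp(2*I*pi/3))*conj(0) + 4*(exp(-2*I*pi/3) + 3*exp(2*I*pi/3))*conj(0)]
      = (1/12)[(12) + (-12) + (0) + (0)] = 0/12 = 0
(Exp terms are combined using exp(i*s)*conj(exp(i*t)) = exp(i*(s-t)), and sums of them are collapsed using the identity that for every m > 1 the m distinct m-th roots of unity sum to 0, e.g. 1 + exp(2*I*pi/3) + exp(-2*I*pi/3) = 0.)
Dimension check: dim(rho) = sum (mult * dim) = 0*1 + 1*1 + 3*1 + 0*3 = 4 = chi_rho(e) = 4.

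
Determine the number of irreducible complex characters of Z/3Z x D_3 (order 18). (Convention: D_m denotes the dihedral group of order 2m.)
9

Solution. The number of irreducible complex representations of a finite group equals its number of conjugacy classes. For a direct product, #classes(G x H) = #classes(G) * #classes(H). Z/3Z has 3 classes (abelian), D_3 has 3 classes, so 3 * 3 = 9, so Z/3Z x D_3 (order 18) has exactly 9 irreducible complex representations.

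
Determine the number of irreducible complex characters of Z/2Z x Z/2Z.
4

Solution. The number of irreducible complex representations of a finite group equals its number of conjugacy classes. Z/2Z x Z/2Z is abelian of order 4, so every element is its own conjugacy class: 4 classes, so Z/2Z x Z/2Z (order 4) has exactly 4 irreducible complex representations.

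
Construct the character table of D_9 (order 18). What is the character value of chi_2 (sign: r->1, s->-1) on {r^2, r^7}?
Conjugacy classes: {e} of size 1, {r^1, r^8} of size 2, {r^2, r^7} of size 2, {r^3, r^6} of size 2, {r^4, r^5} of size 2, {s, sr, ..., sr^8} of size 9.
Character table:
  irrep \ class              {e} (size 1)  {r^1, r^8} (size 2)  {r^2, r^7} (size 2)  {r^3, r^6} (size 2)  {r^4, r^5} (size 2)  {s, sr, ..., sr^8} (size 9)
  chi_1 (triv)               1             1                    1                    1                    1                    1                          
  chi_2 (sign: r->1, s->-1)  1             1                    1                    1                    1                    -1                         
  chi_3 (2d, j=1)            2             2*cos(2*pi/9)        2*cos(4*pi/9)        -1                   -2*cos(pi/9)         0                          
  chi_4 (2d, j=2)            2             2*cos(4*pi/9)        -2*cos(pi/9)         -1                   2*cos(2*pi/9)        0                          
  chi_5 (2d, j=3)            2             -1                   -1                   2                    -1                   0                          
  chi_6 (2d, j=4)            2             -2*cos(pi/9)         2*cos(2*pi/9)        -1                   2*cos(4*pi/9)        0                          

Spot check: chi_2 (sign: r->1, s->-1) on {r^2, r^7} = 1.

Why: D_9 has order 2*9 = 18 with 6 conjugacy classes, hence 6 irreducibles. Sum of squared dims 1 + 1 + 4 + 4 + 4 + 4 = 18 = |G|. Linear characters come from the abelianisation; the 2-dimensional irreps have character r^k -> 2*cos(2*pi*j*k/9), reflections -> 0.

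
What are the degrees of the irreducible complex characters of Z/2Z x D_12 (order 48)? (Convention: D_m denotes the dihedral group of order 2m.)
Dimensions: 1, 1, 1, 1, 1, 1, 1, 1, 2, 2, 2, 2, 2, 2, 2, 2, 2, 2

Why: There are 18 irreducibles (= number of conjugacy classes). Their dimensions d_i satisfy sum d_i^2 = |G| = 48: 1 + 1 + 1 + 1 + 1 + 1 + 1 + 1 + 4 + 4 + 4 + 4 + 4 + 4 + 4 + 4 + 4 + 4 = 48. (For the product with Z/2Z: each of the 2 1-dim characters of Z/2Z tensors with each irrep of D_12, giving 2 copies of each D_12-dimension.)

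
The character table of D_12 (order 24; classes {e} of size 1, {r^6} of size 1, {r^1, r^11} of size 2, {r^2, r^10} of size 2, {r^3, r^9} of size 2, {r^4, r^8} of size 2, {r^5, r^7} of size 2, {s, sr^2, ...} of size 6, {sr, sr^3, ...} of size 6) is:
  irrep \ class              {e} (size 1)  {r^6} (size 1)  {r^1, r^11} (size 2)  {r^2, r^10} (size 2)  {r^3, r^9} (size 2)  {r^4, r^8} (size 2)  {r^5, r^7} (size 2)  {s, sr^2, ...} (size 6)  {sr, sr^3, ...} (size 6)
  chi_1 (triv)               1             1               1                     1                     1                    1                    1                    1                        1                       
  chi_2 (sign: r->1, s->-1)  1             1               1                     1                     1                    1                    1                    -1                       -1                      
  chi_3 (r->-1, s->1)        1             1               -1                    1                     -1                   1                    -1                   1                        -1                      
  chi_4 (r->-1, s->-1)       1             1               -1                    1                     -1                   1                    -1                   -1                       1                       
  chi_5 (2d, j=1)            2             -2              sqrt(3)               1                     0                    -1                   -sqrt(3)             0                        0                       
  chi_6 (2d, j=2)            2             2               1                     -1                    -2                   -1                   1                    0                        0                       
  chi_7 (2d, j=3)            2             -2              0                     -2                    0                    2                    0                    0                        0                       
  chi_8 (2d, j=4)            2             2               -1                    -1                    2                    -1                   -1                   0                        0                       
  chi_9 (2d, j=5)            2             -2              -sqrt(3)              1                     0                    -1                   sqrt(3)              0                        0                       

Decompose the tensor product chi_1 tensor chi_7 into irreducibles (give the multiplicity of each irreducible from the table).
chi_1 tensor chi_7 = chi_7 (all other irreducibles have multiplicity 0).

Argument: The character of a tensor product is the pointwise product (chi_1 * chi_7)(C) = chi_1(C) * chi_7(C):
  {e}: (1)*(2), {r^6}: (1)*(-2), {r^1, r^11}: (1)*(0), {r^2, r^10}: (1)*(-2), {r^3, r^9}: (1)*(0), {r^4, r^8}: (1)*(2), {r^5, r^7}: (1)*(0), {s, sr^2, ...}: (1)*(0), {sr, sr^3, ...}: (1)*(0)
so (chi_1 * chi_7) takes values
  {e} -> 2, {r^6} -> -2, {r^1, r^11} -> 0, {r^2, r^10} -> -2, {r^3, r^9} -> 0, {r^4, r^8} -> 2, {r^5, r^7} -> 0, {s, sr^2, ...} -> 0, {sr, sr^3, ...} -> 0.
Now take the inner product of this character with each irreducible chi from the table, <chi_1*chi_7, chi> = (1/24) sum_C |C| (chi_1*chi_7)(C) conj(chi(C)):
  <chi_1*chi_7, chi_1> = (1/24)[1*(2)*conj(1) + 1*(-2)*conj(1) + 2*(0)*conj(1) + 2*(-2)*conj(1) + 2*(0)*conj(1) + 2*(2)*conj(1) + 2*(0)*conj(1) + 6*(0)*conj(1) + 6*(0)*conj(1)]
      = (1/24)[(2) + (-2) + (0) + (-4) + (0) + (4) + (0) + (0) + (0)] = 0/24 = 0
  <chi_1*chi_7, chi_2> = (1/24)[1*(2)*conj(1) + 1*(-2)*conj(1) + 2*(0)*conj(1) + 2*(-2)*conj(1) + 2*(0)*conj(1) + 2*(2)*conj(1) + 2*(0)*conj(1) + 6*(0)*conj(-1) + 6*(0)*conj(-1)]
      = (1/24)[(2) + (-2) + (0) + (-4) + (0) + (4) + (0) + (0) + (0)] = 0/24 = 0
  <chi_1*chi_7, chi_3> = (1/24)[1*(2)*conj(1) + 1*(-2)*conj(1) + 2*(0)*conj(-1) + 2*(-2)*conj(1) + 2*(0)*conj(-1) + 2*(2)*conj(1) + 2*(0)*conj(-1) + 6*(0)*conj(1) + 6*(0)*conj(-1)]
      = (1/24)[(2) + (-2) + (0) + (-4) + (0) + (4) + (0) + (0) + (0)] = 0/24 = 0
  <chi_1*chi_7, chi_4> = (1/24)[1*(2)*conj(1) + 1*(-2)*conj(1) + 2*(0)*conj(-1) + 2*(-2)*conj(1) + 2*(0)*conj(-1) + 2*(2)*conj(1) + 2*(0)*conj(-1) + 6*(0)*conj(-1) + 6*(0)*conj(1)]
      = (1/24)[(2) + (-2) + (0) + (-4) + (0) + (4) + (0) + (0) + (0)] = 0/24 = 0
  <chi_1*chi_7, chi_5> = (1/24)[1*(2)*conj(2) + 1*(-2)*conj(-2) + 2*(0)*conj(sqrt(3)) + 2*(-2)*conj(1) + 2*(0)*conj(0) + 2*(2)*conj(-1) + 2*(0)*conj(-sqrt(3)) + 6*(0)*conj(0) + 6*(0)*conj(0)]
      = (1/24)[(4) + (4) + (0) + (-4) + (0) + (-4) + (0) + (0) + (0)] = 0/24 = 0
  <chi_1*chi_7, chi_6> = (1/24)[1*(2)*conj(2) + 1*(-2)*conj(2) + 2*(0)*conj(1) + 2*(-2)*conj(-1) + 2*(0)*conj(-2) + 2*(2)*conj(-1) + 2*(0)*conj(1) + 6*(0)*conj(0) + 6*(0)*conj(0)]
      = (1/24)[(4) + (-4) + (0) + (4) + (0) + (-4) + (0) + (0) + (0)] = 0/24 = 0
  <chi_1*chi_7, chi_7> = (1/24)[1*(2)*conj(2) + 1*(-2)*conj(-2) + 2*(0)*conj(0) + 2*(-2)*conj(-2) + 2*(0)*conj(0) + 2*(2)*conj(2) + 2*(0)*conj(0) + 6*(0)*conj(0) + 6*(0)*conj(0)]
      = (1/24)[(4) + (4) + (0) + (8) + (0) + (8) + (0) + (0) + (0)] = 24/24 = 1
  <chi_1*chi_7, chi_8> = (1/24)[1*(2)*conj(2) + 1*(-2)*conj(2) + 2*(0)*conj(-1) + 2*(-2)*conj(-1) + 2*(0)*conj(2) + 2*(2)*conj(-1) + 2*(0)*conj(-1) + 6*(0)*conj(0) + 6*(0)*conj(0)]
      = (1/24)[(4) + (-4) + (0) + (4) + (0) + (-4) + (0) + (0) + (0)] = 0/24 = 0
  <chi_1*chi_7, chi_9> = (1/24)[1*(2)*conj(2) + 1*(-2)*conj(-2) + 2*(0)*conj(-sqrt(3)) + 2*(-2)*conj(1) + 2*(0)*conj(0) + 2*(2)*conj(-1) + 2*(0)*conj(sqrt(3)) + 6*(0)*conj(0) + 6*(0)*conj(0)]
      = (1/24)[(4) + (4) + (0) + (-4) + (0) + (-4) + (0) + (0) + (0)] = 0/24 = 0
Hence the multiplicities are chi_7: 1. Dimension check: dim(chi_1)*dim(chi_7) = 1*2 = 2 and sum (mult * dim) = 1*2 = 2.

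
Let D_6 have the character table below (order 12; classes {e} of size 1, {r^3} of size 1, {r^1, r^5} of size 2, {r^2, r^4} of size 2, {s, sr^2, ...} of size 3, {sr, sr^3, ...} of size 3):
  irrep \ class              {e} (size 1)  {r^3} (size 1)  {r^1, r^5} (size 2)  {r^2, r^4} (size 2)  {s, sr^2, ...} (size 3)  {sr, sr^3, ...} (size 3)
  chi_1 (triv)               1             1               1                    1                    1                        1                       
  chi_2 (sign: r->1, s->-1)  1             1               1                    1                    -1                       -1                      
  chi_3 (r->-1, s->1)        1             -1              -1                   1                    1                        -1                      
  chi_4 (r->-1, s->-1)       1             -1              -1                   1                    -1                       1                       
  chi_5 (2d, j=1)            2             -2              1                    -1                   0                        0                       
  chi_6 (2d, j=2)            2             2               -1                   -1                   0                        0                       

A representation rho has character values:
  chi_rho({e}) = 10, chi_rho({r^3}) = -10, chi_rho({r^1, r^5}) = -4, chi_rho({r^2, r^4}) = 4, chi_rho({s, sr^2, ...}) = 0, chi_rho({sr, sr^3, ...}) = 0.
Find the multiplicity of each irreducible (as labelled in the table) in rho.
Multiplicities: chi_1: 0, chi_2: 0, chi_3: 3, chi_4: 3, chi_5: 2, chi_6: 0.

Derivation: Use <chi_rho, chi> = (1/|G|) sum_C |C| * chi_rho(C) * conj(chi(C)) with |G| = 12 for each irreducible chi in the table:
  <chi_rho, chi_1> = (1/12)[1*(10)*conj(1) + 1*(-10)*conj(1) + 2*(-4)*conj(1) + 2*(4)*conj(1) + 3*(0)*conj(1) + 3*(0)*conj(1)]
      = (1/12)[(10) + (-10) + (-8) + (8) + (0) + (0)] = 0/12 = 0
  <chi_rho, chi_2> = (1/12)[1*(10)*conj(1) + 1*(-10)*conj(1) + 2*(-4)*conj(1) + 2*(4)*conj(1) + 3*(0)*conj(-1) + 3*(0)*conj(-1)]
      = (1/12)[(10) + (-10) + (-8) + (8) + (0) + (0)] = 0/12 = 0
  <chi_rho, chi_3> = (1/12)[1*(10)*conj(1) + 1*(-10)*conj(-1) + 2*(-4)*conj(-1) + 2*(4)*conj(1) + 3*(0)*conj(1) + 3*(0)*conj(-1)]
      = (1/12)[(10) + (10) + (8) + (8) + (0) + (0)] = 36/12 = 3
  <chi_rho, chi_4> = (1/12)[1*(10)*conj(1) + 1*(-10)*conj(-1) + 2*(-4)*conj(-1) + 2*(4)*conj(1) + 3*(0)*conj(-1) + 3*(0)*conj(1)]
      = (1/12)[(10) + (10) + (8) + (8) + (0) + (0)] = 36/12 = 3
  <chi_rho, chi_5> = (1/12)[1*(10)*conj(2) + 1*(-10)*conj(-2) + 2*(-4)*conj(1) + 2*(4)*conj(-1) + 3*(0)*conj(0) + 3*(0)*conj(0)]
      = (1/12)[(20) + (20) + (-8) + (-8) + (0) + (0)] = 24/12 = 2
  <chi_rho, chi_6> = (1/12)[1*(10)*conj(2) + 1*(-10)*conj(2) + 2*(-4)*conj(-1) + 2*(4)*conj(-1) + 3*(0)*conj(0) + 3*(0)*conj(0)]
      = (1/12)[(20) + (-20) + (8) + (-8) + (0) + (0)] = 0/12 = 0
Dimension check: dim(rho) = sum (mult * dim) = 0*1 + 0*1 + 3*1 + 3*1 + 2*2 + 0*2 = 10 = chi_rho(e) = 10.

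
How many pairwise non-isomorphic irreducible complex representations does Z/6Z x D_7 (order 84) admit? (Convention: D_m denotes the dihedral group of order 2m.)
30

Proof sketch: The number of irreducible complex representations of a finite group equals its number of conjugacy classes. For a direct product, #classes(G x H) = #classes(G) * #classes(H). Z/6Z has 6 classes (abelian), D_7 has 5 classes, so 6 * 5 = 30, so Z/6Z x D_7 (order 84) has exactly 30 irreducible complex representations.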